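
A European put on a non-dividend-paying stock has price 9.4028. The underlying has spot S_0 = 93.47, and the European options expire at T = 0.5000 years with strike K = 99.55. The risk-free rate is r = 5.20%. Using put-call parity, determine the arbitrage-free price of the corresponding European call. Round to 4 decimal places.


Answer: Call price = 5.8777

Derivation:
Put-call parity: C - P = S_0 * exp(-qT) - K * exp(-rT).
S_0 * exp(-qT) = 93.4700 * 1.00000000 = 93.47000000
K * exp(-rT) = 99.5500 * 0.97433509 = 96.99505817
C = P + S*exp(-qT) - K*exp(-rT)
C = 9.4028 + 93.47000000 - 96.99505817 = 5.8777


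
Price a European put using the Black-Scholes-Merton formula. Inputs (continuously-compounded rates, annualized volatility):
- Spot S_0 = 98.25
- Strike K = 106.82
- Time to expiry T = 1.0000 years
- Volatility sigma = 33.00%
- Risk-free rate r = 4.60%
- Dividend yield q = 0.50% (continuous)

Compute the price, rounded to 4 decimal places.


Answer: Price = 15.3279

Derivation:
d1 = (ln(S/K) + (r - q + 0.5*sigma^2) * T) / (sigma * sqrt(T)) = 0.03581841
d2 = d1 - sigma * sqrt(T) = -0.29418159
exp(-rT) = 0.95504196; exp(-qT) = 0.99501248
P = K * exp(-rT) * N(-d2) - S_0 * exp(-qT) * N(-d1)
N(-d1) = 0.48571358; N(-d2) = 0.61569043
P = 106.8200 * 0.95504196 * 0.61569043 - 98.2500 * 0.99501248 * 0.48571358 = 15.3279


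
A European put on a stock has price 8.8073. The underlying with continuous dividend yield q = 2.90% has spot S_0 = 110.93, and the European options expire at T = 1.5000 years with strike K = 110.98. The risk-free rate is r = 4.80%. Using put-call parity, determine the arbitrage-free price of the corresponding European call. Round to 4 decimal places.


Put-call parity: C - P = S_0 * exp(-qT) - K * exp(-rT).
S_0 * exp(-qT) = 110.9300 * 0.95743255 = 106.20799323
K * exp(-rT) = 110.9800 * 0.93053090 = 103.27031882
C = P + S*exp(-qT) - K*exp(-rT)
C = 8.8073 + 106.20799323 - 103.27031882 = 11.7450

Answer: Call price = 11.7450


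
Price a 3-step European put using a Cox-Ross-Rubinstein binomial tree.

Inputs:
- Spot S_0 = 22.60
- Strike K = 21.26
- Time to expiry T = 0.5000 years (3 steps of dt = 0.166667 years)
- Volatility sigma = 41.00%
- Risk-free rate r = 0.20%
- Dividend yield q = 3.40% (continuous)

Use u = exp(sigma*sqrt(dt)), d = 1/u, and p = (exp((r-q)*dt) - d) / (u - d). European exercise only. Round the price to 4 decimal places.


Answer: Price = V(0,0) = 2.1963

Derivation:
dt = T/N = 0.166667
u = exp(sigma*sqrt(dt)) = 1.182206; d = 1/u = 0.845877
p = (exp((r-q)*dt) - d) / (u - d) = 0.442437
Discount per step: exp(-r*dt) = 0.999667
Stock lattice S(k, i) with i counting down-moves:
  k=0: S(0,0) = 22.6000
  k=1: S(1,0) = 26.7178; S(1,1) = 19.1168
  k=2: S(2,0) = 31.5860; S(2,1) = 22.6000; S(2,2) = 16.1705
  k=3: S(3,0) = 37.3411; S(3,1) = 26.7178; S(3,2) = 19.1168; S(3,3) = 13.6782
Terminal payoffs V(N, i) = max(K - S_T, 0):
  V(3,0) = 0.000000; V(3,1) = 0.000000; V(3,2) = 2.143189; V(3,3) = 7.581784
Backward induction: V(k, i) = exp(-r*dt) * [p * V(k+1, i) + (1-p) * V(k+1, i+1)].
  V(2,0) = exp(-r*dt) * [p*0.000000 + (1-p)*0.000000] = 0.000000
  V(2,1) = exp(-r*dt) * [p*0.000000 + (1-p)*2.143189] = 1.194565
  V(2,2) = exp(-r*dt) * [p*2.143189 + (1-p)*7.581784] = 5.173825
  V(1,0) = exp(-r*dt) * [p*0.000000 + (1-p)*1.194565] = 0.665824
  V(1,1) = exp(-r*dt) * [p*1.194565 + (1-p)*5.173825] = 3.412117
  V(0,0) = exp(-r*dt) * [p*0.665824 + (1-p)*3.412117] = 2.196324


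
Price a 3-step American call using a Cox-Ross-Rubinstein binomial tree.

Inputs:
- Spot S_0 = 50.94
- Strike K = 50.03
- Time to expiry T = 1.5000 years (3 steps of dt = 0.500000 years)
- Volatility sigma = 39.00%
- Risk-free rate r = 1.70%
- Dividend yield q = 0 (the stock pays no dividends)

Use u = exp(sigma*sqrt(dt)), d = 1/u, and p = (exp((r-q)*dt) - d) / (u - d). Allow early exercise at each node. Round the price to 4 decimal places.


dt = T/N = 0.500000
u = exp(sigma*sqrt(dt)) = 1.317547; d = 1/u = 0.758986
p = (exp((r-q)*dt) - d) / (u - d) = 0.446773
Discount per step: exp(-r*dt) = 0.991536
Stock lattice S(k, i) with i counting down-moves:
  k=0: S(0,0) = 50.9400
  k=1: S(1,0) = 67.1158; S(1,1) = 38.6628
  k=2: S(2,0) = 88.4283; S(2,1) = 50.9400; S(2,2) = 29.3445
  k=3: S(3,0) = 116.5084; S(3,1) = 67.1158; S(3,2) = 38.6628; S(3,3) = 22.2721
Terminal payoffs V(N, i) = max(S_T - K, 0):
  V(3,0) = 66.478404; V(3,1) = 17.085842; V(3,2) = 0.000000; V(3,3) = 0.000000
Backward induction: V(k, i) = exp(-r*dt) * [p * V(k+1, i) + (1-p) * V(k+1, i+1)]; then take max(V_cont, immediate exercise) for American.
  V(2,0) = exp(-r*dt) * [p*66.478404 + (1-p)*17.085842] = 38.821727; exercise = 38.398274; V(2,0) = max -> 38.821727
  V(2,1) = exp(-r*dt) * [p*17.085842 + (1-p)*0.000000] = 7.568888; exercise = 0.910000; V(2,1) = max -> 7.568888
  V(2,2) = exp(-r*dt) * [p*0.000000 + (1-p)*0.000000] = 0.000000; exercise = 0.000000; V(2,2) = max -> 0.000000
  V(1,0) = exp(-r*dt) * [p*38.821727 + (1-p)*7.568888] = 21.349576; exercise = 17.085842; V(1,0) = max -> 21.349576
  V(1,1) = exp(-r*dt) * [p*7.568888 + (1-p)*0.000000] = 3.352955; exercise = 0.000000; V(1,1) = max -> 3.352955
  V(0,0) = exp(-r*dt) * [p*21.349576 + (1-p)*3.352955] = 11.296931; exercise = 0.910000; V(0,0) = max -> 11.296931

Answer: Price = V(0,0) = 11.2969


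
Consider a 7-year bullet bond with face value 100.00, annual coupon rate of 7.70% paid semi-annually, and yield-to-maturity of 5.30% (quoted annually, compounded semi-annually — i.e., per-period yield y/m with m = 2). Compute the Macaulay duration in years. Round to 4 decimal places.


Coupon per period c = face * coupon_rate / m = 3.850000
Periods per year m = 2; per-period yield y/m = 0.026500
Number of cashflows N = 14
Cashflows (t years, CF_t, discount factor 1/(1+y/m)^(m*t), PV):
  t = 0.5000: CF_t = 3.850000, DF = 0.974184, PV = 3.750609
  t = 1.0000: CF_t = 3.850000, DF = 0.949035, PV = 3.653784
  t = 1.5000: CF_t = 3.850000, DF = 0.924535, PV = 3.559458
  t = 2.0000: CF_t = 3.850000, DF = 0.900667, PV = 3.467567
  t = 2.5000: CF_t = 3.850000, DF = 0.877415, PV = 3.378049
  t = 3.0000: CF_t = 3.850000, DF = 0.854764, PV = 3.290842
  t = 3.5000: CF_t = 3.850000, DF = 0.832698, PV = 3.205886
  t = 4.0000: CF_t = 3.850000, DF = 0.811201, PV = 3.123123
  t = 4.5000: CF_t = 3.850000, DF = 0.790259, PV = 3.042497
  t = 5.0000: CF_t = 3.850000, DF = 0.769858, PV = 2.963952
  t = 5.5000: CF_t = 3.850000, DF = 0.749983, PV = 2.887435
  t = 6.0000: CF_t = 3.850000, DF = 0.730622, PV = 2.812893
  t = 6.5000: CF_t = 3.850000, DF = 0.711760, PV = 2.740276
  t = 7.0000: CF_t = 103.850000, DF = 0.693385, PV = 72.008066
Price P = sum_t PV_t = 113.884438
Macaulay numerator sum_t t * PV_t:
  t * PV_t at t = 0.5000: 1.875304
  t * PV_t at t = 1.0000: 3.653784
  t * PV_t at t = 1.5000: 5.339187
  t * PV_t at t = 2.0000: 6.935135
  t * PV_t at t = 2.5000: 8.445123
  t * PV_t at t = 3.0000: 9.872525
  t * PV_t at t = 3.5000: 11.220600
  t * PV_t at t = 4.0000: 12.492492
  t * PV_t at t = 4.5000: 13.691236
  t * PV_t at t = 5.0000: 14.819761
  t * PV_t at t = 5.5000: 15.880893
  t * PV_t at t = 6.0000: 16.877361
  t * PV_t at t = 6.5000: 17.811795
  t * PV_t at t = 7.0000: 504.056465
Macaulay duration D = (sum_t t * PV_t) / P = 642.971662 / 113.884438 = 5.645825

Answer: Macaulay duration = 5.6458 years


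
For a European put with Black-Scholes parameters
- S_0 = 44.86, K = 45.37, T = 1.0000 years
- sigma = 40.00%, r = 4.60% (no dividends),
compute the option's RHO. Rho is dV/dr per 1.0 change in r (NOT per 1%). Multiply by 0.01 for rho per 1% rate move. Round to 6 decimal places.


Answer: Rho = -23.618816

Derivation:
d1 = 0.2867385885; d2 = -0.1132614115
phi(d1) = 0.3828744914; exp(-qT) = 1.0000000000; exp(-rT) = 0.9550419622
N(-d2) = 0.5450883452
Rho = -K*T*exp(-rT)*N(-d2) = -45.3700 * 1.0000 * 0.9550419622 * 0.5450883452 = -23.618816


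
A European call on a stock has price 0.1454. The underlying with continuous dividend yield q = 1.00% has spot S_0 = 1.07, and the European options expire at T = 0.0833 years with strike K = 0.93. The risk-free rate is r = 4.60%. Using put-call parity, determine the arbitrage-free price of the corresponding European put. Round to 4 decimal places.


Put-call parity: C - P = S_0 * exp(-qT) - K * exp(-rT).
S_0 * exp(-qT) = 1.0700 * 0.99916735 = 1.06910906
K * exp(-rT) = 0.9300 * 0.99617553 = 0.92644324
P = C - S*exp(-qT) + K*exp(-rT)
P = 0.1454 - 1.06910906 + 0.92644324 = 0.0027

Answer: Put price = 0.0027


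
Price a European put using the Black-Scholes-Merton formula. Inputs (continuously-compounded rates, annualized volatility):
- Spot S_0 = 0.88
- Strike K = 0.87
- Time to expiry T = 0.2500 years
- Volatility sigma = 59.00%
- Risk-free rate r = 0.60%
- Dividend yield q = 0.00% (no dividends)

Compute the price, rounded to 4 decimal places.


d1 = (ln(S/K) + (r - q + 0.5*sigma^2) * T) / (sigma * sqrt(T)) = 0.19132609
d2 = d1 - sigma * sqrt(T) = -0.10367391
exp(-rT) = 0.99850112; exp(-qT) = 1.00000000
P = K * exp(-rT) * N(-d2) - S_0 * exp(-qT) * N(-d1)
N(-d1) = 0.42413506; N(-d2) = 0.54128594
P = 0.8700 * 0.99850112 * 0.54128594 - 0.8800 * 1.00000000 * 0.42413506 = 0.0970

Answer: Price = 0.0970


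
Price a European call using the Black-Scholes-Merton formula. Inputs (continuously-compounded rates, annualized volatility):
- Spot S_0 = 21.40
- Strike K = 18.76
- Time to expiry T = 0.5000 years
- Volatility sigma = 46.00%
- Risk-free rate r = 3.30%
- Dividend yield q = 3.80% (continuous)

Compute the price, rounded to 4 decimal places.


Answer: Price = 4.0167

Derivation:
d1 = (ln(S/K) + (r - q + 0.5*sigma^2) * T) / (sigma * sqrt(T)) = 0.55973336
d2 = d1 - sigma * sqrt(T) = 0.23446424
exp(-rT) = 0.98363538; exp(-qT) = 0.98117936
C = S_0 * exp(-qT) * N(d1) - K * exp(-rT) * N(d2)
N(d1) = 0.71216934; N(d2) = 0.59268771
C = 21.4000 * 0.98117936 * 0.71216934 - 18.7600 * 0.98363538 * 0.59268771 = 4.0167


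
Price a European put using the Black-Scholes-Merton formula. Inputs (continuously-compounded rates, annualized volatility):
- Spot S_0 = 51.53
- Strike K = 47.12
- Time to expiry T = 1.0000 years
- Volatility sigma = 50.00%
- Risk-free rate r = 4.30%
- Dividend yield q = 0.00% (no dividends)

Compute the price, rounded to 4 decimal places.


Answer: Price = 6.6705

Derivation:
d1 = (ln(S/K) + (r - q + 0.5*sigma^2) * T) / (sigma * sqrt(T)) = 0.51493325
d2 = d1 - sigma * sqrt(T) = 0.01493325
exp(-rT) = 0.95791139; exp(-qT) = 1.00000000
P = K * exp(-rT) * N(-d2) - S_0 * exp(-qT) * N(-d1)
N(-d1) = 0.30329983; N(-d2) = 0.49404272
P = 47.1200 * 0.95791139 * 0.49404272 - 51.5300 * 1.00000000 * 0.30329983 = 6.6705


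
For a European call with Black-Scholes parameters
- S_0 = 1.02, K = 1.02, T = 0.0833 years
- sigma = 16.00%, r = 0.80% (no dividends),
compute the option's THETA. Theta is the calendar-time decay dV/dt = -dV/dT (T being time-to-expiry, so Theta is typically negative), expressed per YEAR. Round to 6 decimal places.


Answer: Theta = -0.116762

Derivation:
d1 = 0.0375202612; d2 = -0.0086585218
phi(d1) = 0.3986615697; exp(-qT) = 1.0000000000; exp(-rT) = 0.9993338220
Theta = -S*exp(-qT)*phi(d1)*sigma/(2*sqrt(T)) - r*K*exp(-rT)*N(d2) + q*S*exp(-qT)*N(d1)
N(d1) = 0.5149649073; N(d2) = 0.4965457927; sqrt(T) = 0.2886173938
Term 1 = -1.0200 * 1.0000000000 * 0.3986615697 * 0.1600 / (2 * 0.2886173938) = -0.1127124864
Term 2 = -0.0080 * 1.0200 * 0.9993338220 * 0.4965457927 = -0.0040491144
Term 3 = 0 (no dividend yield, q = 0)
Theta = -0.1127124864 + (-0.0040491144) + (0.0000000000) = -0.116762


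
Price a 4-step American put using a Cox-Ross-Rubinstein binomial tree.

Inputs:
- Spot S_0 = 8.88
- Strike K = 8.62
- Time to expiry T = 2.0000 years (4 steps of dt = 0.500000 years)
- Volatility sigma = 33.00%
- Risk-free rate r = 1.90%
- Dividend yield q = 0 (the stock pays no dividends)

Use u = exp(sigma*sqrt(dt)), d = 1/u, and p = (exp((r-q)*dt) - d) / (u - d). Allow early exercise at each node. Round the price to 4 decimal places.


Answer: Price = V(0,0) = 1.2884

Derivation:
dt = T/N = 0.500000
u = exp(sigma*sqrt(dt)) = 1.262817; d = 1/u = 0.791880
p = (exp((r-q)*dt) - d) / (u - d) = 0.462196
Discount per step: exp(-r*dt) = 0.990545
Stock lattice S(k, i) with i counting down-moves:
  k=0: S(0,0) = 8.8800
  k=1: S(1,0) = 11.2138; S(1,1) = 7.0319
  k=2: S(2,0) = 14.1610; S(2,1) = 8.8800; S(2,2) = 5.5684
  k=3: S(3,0) = 17.8828; S(3,1) = 11.2138; S(3,2) = 7.0319; S(3,3) = 4.4095
  k=4: S(4,0) = 22.5827; S(4,1) = 14.1610; S(4,2) = 8.8800; S(4,3) = 5.5684; S(4,4) = 3.4918
Terminal payoffs V(N, i) = max(K - S_T, 0):
  V(4,0) = 0.000000; V(4,1) = 0.000000; V(4,2) = 0.000000; V(4,3) = 3.051582; V(4,4) = 5.128189
Backward induction: V(k, i) = exp(-r*dt) * [p * V(k+1, i) + (1-p) * V(k+1, i+1)]; then take max(V_cont, immediate exercise) for American.
  V(3,0) = exp(-r*dt) * [p*0.000000 + (1-p)*0.000000] = 0.000000; exercise = 0.000000; V(3,0) = max -> 0.000000
  V(3,1) = exp(-r*dt) * [p*0.000000 + (1-p)*0.000000] = 0.000000; exercise = 0.000000; V(3,1) = max -> 0.000000
  V(3,2) = exp(-r*dt) * [p*0.000000 + (1-p)*3.051582] = 1.625637; exercise = 1.588104; V(3,2) = max -> 1.625637
  V(3,3) = exp(-r*dt) * [p*3.051582 + (1-p)*5.128189] = 4.128978; exercise = 4.210480; V(3,3) = max -> 4.210480
  V(2,0) = exp(-r*dt) * [p*0.000000 + (1-p)*0.000000] = 0.000000; exercise = 0.000000; V(2,0) = max -> 0.000000
  V(2,1) = exp(-r*dt) * [p*0.000000 + (1-p)*1.625637] = 0.866008; exercise = 0.000000; V(2,1) = max -> 0.866008
  V(2,2) = exp(-r*dt) * [p*1.625637 + (1-p)*4.210480] = 2.987263; exercise = 3.051582; V(2,2) = max -> 3.051582
  V(1,0) = exp(-r*dt) * [p*0.000000 + (1-p)*0.866008] = 0.461339; exercise = 0.000000; V(1,0) = max -> 0.461339
  V(1,1) = exp(-r*dt) * [p*0.866008 + (1-p)*3.051582] = 2.022117; exercise = 1.588104; V(1,1) = max -> 2.022117
  V(0,0) = exp(-r*dt) * [p*0.461339 + (1-p)*2.022117] = 1.288434; exercise = 0.000000; V(0,0) = max -> 1.288434


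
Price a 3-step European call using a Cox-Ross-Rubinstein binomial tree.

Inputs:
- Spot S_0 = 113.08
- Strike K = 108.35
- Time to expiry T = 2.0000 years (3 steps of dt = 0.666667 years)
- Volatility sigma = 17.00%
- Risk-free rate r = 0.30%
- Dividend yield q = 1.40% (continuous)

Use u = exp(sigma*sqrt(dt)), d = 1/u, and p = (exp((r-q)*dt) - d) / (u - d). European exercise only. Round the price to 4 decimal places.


Answer: Price = V(0,0) = 12.2699

Derivation:
dt = T/N = 0.666667
u = exp(sigma*sqrt(dt)) = 1.148899; d = 1/u = 0.870398
p = (exp((r-q)*dt) - d) / (u - d) = 0.439119
Discount per step: exp(-r*dt) = 0.998002
Stock lattice S(k, i) with i counting down-moves:
  k=0: S(0,0) = 113.0800
  k=1: S(1,0) = 129.9175; S(1,1) = 98.4246
  k=2: S(2,0) = 149.2622; S(2,1) = 113.0800; S(2,2) = 85.6686
  k=3: S(3,0) = 171.4872; S(3,1) = 129.9175; S(3,2) = 98.4246; S(3,3) = 74.5658
Terminal payoffs V(N, i) = max(S_T - K, 0):
  V(3,0) = 63.137228; V(3,1) = 21.567541; V(3,2) = 0.000000; V(3,3) = 0.000000
Backward induction: V(k, i) = exp(-r*dt) * [p * V(k+1, i) + (1-p) * V(k+1, i+1)].
  V(2,0) = exp(-r*dt) * [p*63.137228 + (1-p)*21.567541] = 39.742033
  V(2,1) = exp(-r*dt) * [p*21.567541 + (1-p)*0.000000] = 9.451803
  V(2,2) = exp(-r*dt) * [p*0.000000 + (1-p)*0.000000] = 0.000000
  V(1,0) = exp(-r*dt) * [p*39.742033 + (1-p)*9.451803] = 22.707370
  V(1,1) = exp(-r*dt) * [p*9.451803 + (1-p)*0.000000] = 4.142177
  V(0,0) = exp(-r*dt) * [p*22.707370 + (1-p)*4.142177] = 12.269949


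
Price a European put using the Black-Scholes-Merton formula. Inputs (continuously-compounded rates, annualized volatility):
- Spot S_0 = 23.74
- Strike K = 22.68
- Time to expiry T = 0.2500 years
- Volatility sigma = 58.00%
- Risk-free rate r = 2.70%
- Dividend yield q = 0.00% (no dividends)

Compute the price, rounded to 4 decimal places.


d1 = (ln(S/K) + (r - q + 0.5*sigma^2) * T) / (sigma * sqrt(T)) = 0.32578590
d2 = d1 - sigma * sqrt(T) = 0.03578590
exp(-rT) = 0.99327273; exp(-qT) = 1.00000000
P = K * exp(-rT) * N(-d2) - S_0 * exp(-qT) * N(-d1)
N(-d1) = 0.37229317; N(-d2) = 0.48572654
P = 22.6800 * 0.99327273 * 0.48572654 - 23.7400 * 1.00000000 * 0.37229317 = 2.1039

Answer: Price = 2.1039


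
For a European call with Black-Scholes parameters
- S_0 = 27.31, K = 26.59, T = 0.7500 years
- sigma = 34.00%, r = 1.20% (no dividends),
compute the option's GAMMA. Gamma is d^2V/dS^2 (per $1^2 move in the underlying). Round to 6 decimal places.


d1 = 0.2685280902; d2 = -0.0259205471
phi(d1) = 0.3848151458; exp(-qT) = 1.0000000000; exp(-rT) = 0.9910403788
Gamma = exp(-qT) * phi(d1) / (S * sigma * sqrt(T)) = 1.0000000000 * 0.3848151458 / (27.3100 * 0.3400 * 0.8660254038) = 0.047854

Answer: Gamma = 0.047854


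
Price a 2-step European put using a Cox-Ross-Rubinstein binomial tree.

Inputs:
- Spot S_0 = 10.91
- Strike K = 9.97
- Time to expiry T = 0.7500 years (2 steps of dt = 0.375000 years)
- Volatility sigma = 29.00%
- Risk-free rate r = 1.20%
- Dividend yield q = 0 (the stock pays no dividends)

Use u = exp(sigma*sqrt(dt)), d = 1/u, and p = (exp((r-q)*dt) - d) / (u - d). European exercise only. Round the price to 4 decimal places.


dt = T/N = 0.375000
u = exp(sigma*sqrt(dt)) = 1.194333; d = 1/u = 0.837287
p = (exp((r-q)*dt) - d) / (u - d) = 0.468351
Discount per step: exp(-r*dt) = 0.995510
Stock lattice S(k, i) with i counting down-moves:
  k=0: S(0,0) = 10.9100
  k=1: S(1,0) = 13.0302; S(1,1) = 9.1348
  k=2: S(2,0) = 15.5624; S(2,1) = 10.9100; S(2,2) = 7.6485
Terminal payoffs V(N, i) = max(K - S_T, 0):
  V(2,0) = 0.000000; V(2,1) = 0.000000; V(2,2) = 2.321544
Backward induction: V(k, i) = exp(-r*dt) * [p * V(k+1, i) + (1-p) * V(k+1, i+1)].
  V(1,0) = exp(-r*dt) * [p*0.000000 + (1-p)*0.000000] = 0.000000
  V(1,1) = exp(-r*dt) * [p*0.000000 + (1-p)*2.321544] = 1.228705
  V(0,0) = exp(-r*dt) * [p*0.000000 + (1-p)*1.228705] = 0.650306

Answer: Price = V(0,0) = 0.6503


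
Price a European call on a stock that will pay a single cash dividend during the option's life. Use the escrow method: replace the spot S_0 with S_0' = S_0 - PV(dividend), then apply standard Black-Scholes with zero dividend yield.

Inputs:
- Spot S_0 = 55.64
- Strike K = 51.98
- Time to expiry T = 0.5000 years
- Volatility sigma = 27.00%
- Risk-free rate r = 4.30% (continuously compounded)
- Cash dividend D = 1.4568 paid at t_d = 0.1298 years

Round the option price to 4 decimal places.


Answer: Price = 5.8695

Derivation:
PV(D) = D * exp(-r * t_d) = 1.4568 * 0.99443415 = 1.44869167
S_0' = S_0 - PV(D) = 55.6400 - 1.44869167 = 54.19130833
d1 = (ln(S_0'/K) + (r + sigma^2/2)*T) / (sigma*sqrt(T)) = 0.42628851
d2 = d1 - sigma*sqrt(T) = 0.23536968
exp(-rT) = 0.97872948
N(d1) = 0.66505118; N(d2) = 0.59303909
C = S_0' * N(d1) - K * exp(-rT) * N(d2) = 54.19130833 * 0.66505118 - 51.9800 * 0.97872948 * 0.59303909 = 5.8695


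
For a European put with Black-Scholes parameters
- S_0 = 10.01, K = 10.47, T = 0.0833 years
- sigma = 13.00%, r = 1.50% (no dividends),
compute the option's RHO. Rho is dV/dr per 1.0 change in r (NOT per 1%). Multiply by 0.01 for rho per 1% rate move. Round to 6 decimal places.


d1 = -1.1454090454; d2 = -1.1829293066
phi(d1) = 0.2070242229; exp(-qT) = 1.0000000000; exp(-rT) = 0.9987512803
N(-d2) = 0.8815814171
Rho = -K*T*exp(-rT)*N(-d2) = -10.4700 * 0.0833 * 0.9987512803 * 0.8815814171 = -0.767912

Answer: Rho = -0.767912


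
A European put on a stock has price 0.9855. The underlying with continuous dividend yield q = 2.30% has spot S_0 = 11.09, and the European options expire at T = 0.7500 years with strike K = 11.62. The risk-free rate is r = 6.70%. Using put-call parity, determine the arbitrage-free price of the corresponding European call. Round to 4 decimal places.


Put-call parity: C - P = S_0 * exp(-qT) - K * exp(-rT).
S_0 * exp(-qT) = 11.0900 * 0.98289793 = 10.90033804
K * exp(-rT) = 11.6200 * 0.95099165 = 11.05052294
C = P + S*exp(-qT) - K*exp(-rT)
C = 0.9855 + 10.90033804 - 11.05052294 = 0.8353

Answer: Call price = 0.8353


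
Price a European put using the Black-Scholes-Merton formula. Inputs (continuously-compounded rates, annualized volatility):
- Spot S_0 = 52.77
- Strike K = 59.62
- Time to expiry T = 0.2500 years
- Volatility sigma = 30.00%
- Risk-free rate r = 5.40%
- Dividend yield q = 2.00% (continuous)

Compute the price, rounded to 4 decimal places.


Answer: Price = 7.3923

Derivation:
d1 = (ln(S/K) + (r - q + 0.5*sigma^2) * T) / (sigma * sqrt(T)) = -0.68198827
d2 = d1 - sigma * sqrt(T) = -0.83198827
exp(-rT) = 0.98659072; exp(-qT) = 0.99501248
P = K * exp(-rT) * N(-d2) - S_0 * exp(-qT) * N(-d1)
N(-d1) = 0.75237682; N(-d2) = 0.79729222
P = 59.6200 * 0.98659072 * 0.79729222 - 52.7700 * 0.99501248 * 0.75237682 = 7.3923


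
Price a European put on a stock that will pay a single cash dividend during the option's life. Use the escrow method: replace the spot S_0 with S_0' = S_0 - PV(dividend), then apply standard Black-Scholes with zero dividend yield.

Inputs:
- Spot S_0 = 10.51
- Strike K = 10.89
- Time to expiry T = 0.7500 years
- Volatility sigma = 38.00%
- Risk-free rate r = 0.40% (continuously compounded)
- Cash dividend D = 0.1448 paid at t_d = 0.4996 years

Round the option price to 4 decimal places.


PV(D) = D * exp(-r * t_d) = 0.1448 * 0.99800360 = 0.14451092
S_0' = S_0 - PV(D) = 10.5100 - 0.14451092 = 10.36548908
d1 = (ln(S_0'/K) + (r + sigma^2/2)*T) / (sigma*sqrt(T)) = 0.02366223
d2 = d1 - sigma*sqrt(T) = -0.30542743
exp(-rT) = 0.99700450
N(-d1) = 0.49056102; N(-d2) = 0.61997968
P = K * exp(-rT) * N(-d2) - S_0' * N(-d1) = 10.8900 * 0.99700450 * 0.61997968 - 10.36548908 * 0.49056102 = 1.6464

Answer: Price = 1.6464


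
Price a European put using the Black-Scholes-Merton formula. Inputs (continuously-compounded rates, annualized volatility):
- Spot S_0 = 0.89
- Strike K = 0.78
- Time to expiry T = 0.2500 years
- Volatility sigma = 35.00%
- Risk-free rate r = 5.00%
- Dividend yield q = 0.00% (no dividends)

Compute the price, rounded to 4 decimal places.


d1 = (ln(S/K) + (r - q + 0.5*sigma^2) * T) / (sigma * sqrt(T)) = 0.91280025
d2 = d1 - sigma * sqrt(T) = 0.73780025
exp(-rT) = 0.98757780; exp(-qT) = 1.00000000
P = K * exp(-rT) * N(-d2) - S_0 * exp(-qT) * N(-d1)
N(-d1) = 0.18067380; N(-d2) = 0.23031792
P = 0.7800 * 0.98757780 * 0.23031792 - 0.8900 * 1.00000000 * 0.18067380 = 0.0166

Answer: Price = 0.0166


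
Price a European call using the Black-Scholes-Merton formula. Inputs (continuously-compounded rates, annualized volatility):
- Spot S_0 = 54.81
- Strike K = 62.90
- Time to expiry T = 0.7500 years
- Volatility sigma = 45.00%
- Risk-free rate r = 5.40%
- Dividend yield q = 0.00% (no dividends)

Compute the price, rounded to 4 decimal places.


Answer: Price = 6.3747

Derivation:
d1 = (ln(S/K) + (r - q + 0.5*sigma^2) * T) / (sigma * sqrt(T)) = -0.05449161
d2 = d1 - sigma * sqrt(T) = -0.44420305
exp(-rT) = 0.96030916; exp(-qT) = 1.00000000
C = S_0 * exp(-qT) * N(d1) - K * exp(-rT) * N(d2)
N(d1) = 0.47827175; N(d2) = 0.32844790
C = 54.8100 * 1.00000000 * 0.47827175 - 62.9000 * 0.96030916 * 0.32844790 = 6.3747


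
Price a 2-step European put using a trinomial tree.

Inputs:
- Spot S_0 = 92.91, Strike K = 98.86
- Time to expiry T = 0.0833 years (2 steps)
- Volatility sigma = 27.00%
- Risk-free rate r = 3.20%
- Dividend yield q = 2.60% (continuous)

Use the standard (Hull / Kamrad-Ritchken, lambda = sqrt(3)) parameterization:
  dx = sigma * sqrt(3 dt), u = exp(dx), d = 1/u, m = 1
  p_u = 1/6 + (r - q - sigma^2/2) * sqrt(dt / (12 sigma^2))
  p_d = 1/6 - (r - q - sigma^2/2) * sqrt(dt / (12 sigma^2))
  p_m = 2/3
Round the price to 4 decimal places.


Answer: Price = V(0,0) = 6.9489

Derivation:
dt = T/N = 0.041650; dx = sigma*sqrt(3*dt) = 0.095440
u = exp(dx) = 1.100143; d = 1/u = 0.908973
p_u = 0.160023, p_m = 0.666667, p_d = 0.173311
Discount per step: exp(-r*dt) = 0.998668
Stock lattice S(k, j) with j the centered position index:
  k=0: S(0,+0) = 92.9100
  k=1: S(1,-1) = 84.4526; S(1,+0) = 92.9100; S(1,+1) = 102.2143
  k=2: S(2,-2) = 76.7651; S(2,-1) = 84.4526; S(2,+0) = 92.9100; S(2,+1) = 102.2143; S(2,+2) = 112.4504
Terminal payoffs V(N, j) = max(K - S_T, 0):
  V(2,-2) = 22.094859; V(2,-1) = 14.407355; V(2,+0) = 5.950000; V(2,+1) = 0.000000; V(2,+2) = 0.000000
Backward induction: V(k, j) = exp(-r*dt) * [p_u * V(k+1, j+1) + p_m * V(k+1, j) + p_d * V(k+1, j-1)]
  V(1,-1) = exp(-r*dt) * [p_u*5.950000 + p_m*14.407355 + p_d*22.094859] = 14.367154
  V(1,+0) = exp(-r*dt) * [p_u*0.000000 + p_m*5.950000 + p_d*14.407355] = 6.455008
  V(1,+1) = exp(-r*dt) * [p_u*0.000000 + p_m*0.000000 + p_d*5.950000] = 1.029826
  V(0,+0) = exp(-r*dt) * [p_u*1.029826 + p_m*6.455008 + p_d*14.367154] = 6.948850


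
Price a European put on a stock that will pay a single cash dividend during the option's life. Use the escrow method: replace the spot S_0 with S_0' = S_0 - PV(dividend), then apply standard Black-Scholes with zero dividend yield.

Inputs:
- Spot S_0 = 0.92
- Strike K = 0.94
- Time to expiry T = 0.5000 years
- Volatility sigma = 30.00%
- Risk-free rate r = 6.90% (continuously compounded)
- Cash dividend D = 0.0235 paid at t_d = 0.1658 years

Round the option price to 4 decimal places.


PV(D) = D * exp(-r * t_d) = 0.0235 * 0.98862499 = 0.02323269
S_0' = S_0 - PV(D) = 0.9200 - 0.02323269 = 0.89676731
d1 = (ln(S_0'/K) + (r + sigma^2/2)*T) / (sigma*sqrt(T)) = 0.04674705
d2 = d1 - sigma*sqrt(T) = -0.16538498
exp(-rT) = 0.96608834
N(-d1) = 0.48135741; N(-d2) = 0.56567951
P = K * exp(-rT) * N(-d2) - S_0' * N(-d1) = 0.9400 * 0.96608834 * 0.56567951 - 0.89676731 * 0.48135741 = 0.0820

Answer: Price = 0.0820


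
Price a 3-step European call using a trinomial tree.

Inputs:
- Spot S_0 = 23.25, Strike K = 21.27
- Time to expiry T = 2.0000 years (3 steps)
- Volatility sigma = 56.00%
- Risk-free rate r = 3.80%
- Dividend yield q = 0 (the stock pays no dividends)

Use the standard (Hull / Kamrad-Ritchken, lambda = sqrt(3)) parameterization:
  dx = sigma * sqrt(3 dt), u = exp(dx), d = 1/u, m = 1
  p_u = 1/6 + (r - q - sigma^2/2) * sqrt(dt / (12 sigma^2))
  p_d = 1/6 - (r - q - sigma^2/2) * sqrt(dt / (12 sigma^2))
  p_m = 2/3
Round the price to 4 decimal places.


Answer: Price = V(0,0) = 7.9686

Derivation:
dt = T/N = 0.666667; dx = sigma*sqrt(3*dt) = 0.791960
u = exp(dx) = 2.207718; d = 1/u = 0.452956
p_u = 0.116664, p_m = 0.666667, p_d = 0.216669
Discount per step: exp(-r*dt) = 0.974985
Stock lattice S(k, j) with j the centered position index:
  k=0: S(0,+0) = 23.2500
  k=1: S(1,-1) = 10.5312; S(1,+0) = 23.2500; S(1,+1) = 51.3295
  k=2: S(2,-2) = 4.7702; S(2,-1) = 10.5312; S(2,+0) = 23.2500; S(2,+1) = 51.3295; S(2,+2) = 113.3210
  k=3: S(3,-3) = 2.1607; S(3,-2) = 4.7702; S(3,-1) = 10.5312; S(3,+0) = 23.2500; S(3,+1) = 51.3295; S(3,+2) = 113.3210; S(3,+3) = 250.1808
Terminal payoffs V(N, j) = max(S_T - K, 0):
  V(3,-3) = 0.000000; V(3,-2) = 0.000000; V(3,-1) = 0.000000; V(3,+0) = 1.980000; V(3,+1) = 30.059453; V(3,+2) = 92.050980; V(3,+3) = 228.910815
Backward induction: V(k, j) = exp(-r*dt) * [p_u * V(k+1, j+1) + p_m * V(k+1, j) + p_d * V(k+1, j-1)]
  V(2,-2) = exp(-r*dt) * [p_u*0.000000 + p_m*0.000000 + p_d*0.000000] = 0.000000
  V(2,-1) = exp(-r*dt) * [p_u*1.980000 + p_m*0.000000 + p_d*0.000000] = 0.225217
  V(2,+0) = exp(-r*dt) * [p_u*30.059453 + p_m*1.980000 + p_d*0.000000] = 4.706115
  V(2,+1) = exp(-r*dt) * [p_u*92.050980 + p_m*30.059453 + p_d*1.980000] = 30.427022
  V(2,+2) = exp(-r*dt) * [p_u*228.910815 + p_m*92.050980 + p_d*30.059453] = 92.219875
  V(1,-1) = exp(-r*dt) * [p_u*4.706115 + p_m*0.225217 + p_d*0.000000] = 0.681689
  V(1,+0) = exp(-r*dt) * [p_u*30.427022 + p_m*4.706115 + p_d*0.225217] = 6.567448
  V(1,+1) = exp(-r*dt) * [p_u*92.219875 + p_m*30.427022 + p_d*4.706115] = 31.261039
  V(0,+0) = exp(-r*dt) * [p_u*31.261039 + p_m*6.567448 + p_d*0.681689] = 7.968592


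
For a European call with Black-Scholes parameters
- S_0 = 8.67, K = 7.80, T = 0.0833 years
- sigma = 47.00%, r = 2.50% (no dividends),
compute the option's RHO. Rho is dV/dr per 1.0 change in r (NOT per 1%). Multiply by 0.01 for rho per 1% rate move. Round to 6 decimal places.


d1 = 0.8627194327; d2 = 0.7270692576
phi(d1) = 0.2749733918; exp(-qT) = 1.0000000000; exp(-rT) = 0.9979196669
N(d2) = 0.7664082349
Rho = K*T*exp(-rT)*N(d2) = 7.8000 * 0.0833 * 0.9979196669 * 0.7664082349 = 0.496930

Answer: Rho = 0.496930


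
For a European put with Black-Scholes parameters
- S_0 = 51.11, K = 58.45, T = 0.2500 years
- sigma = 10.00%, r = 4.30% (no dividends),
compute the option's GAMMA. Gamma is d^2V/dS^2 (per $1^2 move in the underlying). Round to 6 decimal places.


d1 = -2.4438303028; d2 = -2.4938303028
phi(d1) = 0.0201391055; exp(-qT) = 1.0000000000; exp(-rT) = 0.9893075748
Gamma = exp(-qT) * phi(d1) / (S * sigma * sqrt(T)) = 1.0000000000 * 0.0201391055 / (51.1100 * 0.1000 * 0.5000000000) = 0.007881

Answer: Gamma = 0.007881


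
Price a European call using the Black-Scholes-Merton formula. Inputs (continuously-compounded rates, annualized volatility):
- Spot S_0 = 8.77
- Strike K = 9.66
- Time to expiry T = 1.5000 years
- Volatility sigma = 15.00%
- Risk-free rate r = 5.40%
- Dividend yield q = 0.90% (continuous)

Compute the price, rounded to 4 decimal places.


d1 = (ln(S/K) + (r - q + 0.5*sigma^2) * T) / (sigma * sqrt(T)) = -0.06685388
d2 = d1 - sigma * sqrt(T) = -0.25056561
exp(-rT) = 0.92219369; exp(-qT) = 0.98659072
C = S_0 * exp(-qT) * N(d1) - K * exp(-rT) * N(d2)
N(d1) = 0.47334901; N(d2) = 0.40107499
C = 8.7700 * 0.98659072 * 0.47334901 - 9.6600 * 0.92219369 * 0.40107499 = 0.5227

Answer: Price = 0.5227


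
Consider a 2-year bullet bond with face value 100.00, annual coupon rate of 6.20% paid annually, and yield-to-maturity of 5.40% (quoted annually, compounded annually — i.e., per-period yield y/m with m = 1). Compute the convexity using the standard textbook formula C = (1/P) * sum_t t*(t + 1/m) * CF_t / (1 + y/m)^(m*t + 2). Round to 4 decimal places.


Answer: Convexity = 5.1922

Derivation:
Coupon per period c = face * coupon_rate / m = 6.200000
Periods per year m = 1; per-period yield y/m = 0.054000
Number of cashflows N = 2
Cashflows (t years, CF_t, discount factor 1/(1+y/m)^(m*t), PV):
  t = 1.0000: CF_t = 6.200000, DF = 0.948767, PV = 5.882353
  t = 2.0000: CF_t = 106.200000, DF = 0.900158, PV = 95.596787
Price P = sum_t PV_t = 101.479140
Convexity numerator sum_t t*(t + 1/m) * CF_t / (1+y/m)^(m*t + 2):
  t = 1.0000: term = 10.590095
  t = 2.0000: term = 516.313313
Convexity = (1/P) * sum = 526.903408 / 101.479140 = 5.192234


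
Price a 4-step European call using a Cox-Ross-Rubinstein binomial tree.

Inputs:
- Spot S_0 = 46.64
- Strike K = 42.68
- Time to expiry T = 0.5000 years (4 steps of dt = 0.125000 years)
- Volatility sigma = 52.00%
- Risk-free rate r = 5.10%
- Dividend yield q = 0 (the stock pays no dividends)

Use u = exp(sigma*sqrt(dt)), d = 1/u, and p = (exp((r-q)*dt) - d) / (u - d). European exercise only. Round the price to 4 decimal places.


dt = T/N = 0.125000
u = exp(sigma*sqrt(dt)) = 1.201833; d = 1/u = 0.832062
p = (exp((r-q)*dt) - d) / (u - d) = 0.471463
Discount per step: exp(-r*dt) = 0.993645
Stock lattice S(k, i) with i counting down-moves:
  k=0: S(0,0) = 46.6400
  k=1: S(1,0) = 56.0535; S(1,1) = 38.8074
  k=2: S(2,0) = 67.3669; S(2,1) = 46.6400; S(2,2) = 32.2902
  k=3: S(3,0) = 80.9638; S(3,1) = 56.0535; S(3,2) = 38.8074; S(3,3) = 26.8674
  k=4: S(4,0) = 97.3049; S(4,1) = 67.3669; S(4,2) = 46.6400; S(4,3) = 32.2902; S(4,4) = 22.3554
Terminal payoffs V(N, i) = max(S_T - K, 0):
  V(4,0) = 54.624924; V(4,1) = 24.686918; V(4,2) = 3.960000; V(4,3) = 0.000000; V(4,4) = 0.000000
Backward induction: V(k, i) = exp(-r*dt) * [p * V(k+1, i) + (1-p) * V(k+1, i+1)].
  V(3,0) = exp(-r*dt) * [p*54.624924 + (1-p)*24.686918] = 38.554994
  V(3,1) = exp(-r*dt) * [p*24.686918 + (1-p)*3.960000] = 13.644704
  V(3,2) = exp(-r*dt) * [p*3.960000 + (1-p)*0.000000] = 1.855128
  V(3,3) = exp(-r*dt) * [p*0.000000 + (1-p)*0.000000] = 0.000000
  V(2,0) = exp(-r*dt) * [p*38.554994 + (1-p)*13.644704] = 25.227634
  V(2,1) = exp(-r*dt) * [p*13.644704 + (1-p)*1.855128] = 7.366361
  V(2,2) = exp(-r*dt) * [p*1.855128 + (1-p)*0.000000] = 0.869065
  V(1,0) = exp(-r*dt) * [p*25.227634 + (1-p)*7.366361] = 15.686959
  V(1,1) = exp(-r*dt) * [p*7.366361 + (1-p)*0.869065] = 3.907308
  V(0,0) = exp(-r*dt) * [p*15.686959 + (1-p)*3.907308] = 9.400851

Answer: Price = V(0,0) = 9.4009


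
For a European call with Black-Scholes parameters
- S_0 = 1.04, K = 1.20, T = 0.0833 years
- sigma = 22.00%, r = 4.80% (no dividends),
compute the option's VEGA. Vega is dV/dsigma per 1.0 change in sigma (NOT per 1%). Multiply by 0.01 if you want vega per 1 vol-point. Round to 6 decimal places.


d1 = -2.1589857303; d2 = -2.2224815570
phi(d1) = 0.0387917290; exp(-qT) = 1.0000000000; exp(-rT) = 0.9960095830
Vega = S * exp(-qT) * phi(d1) * sqrt(T) = 1.0400 * 1.0000000000 * 0.0387917290 * 0.2886173938 = 0.011644

Answer: Vega = 0.011644


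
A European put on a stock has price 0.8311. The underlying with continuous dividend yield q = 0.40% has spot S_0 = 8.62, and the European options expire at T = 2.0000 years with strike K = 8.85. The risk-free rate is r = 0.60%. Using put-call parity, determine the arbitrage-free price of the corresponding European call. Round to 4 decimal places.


Answer: Call price = 0.6380

Derivation:
Put-call parity: C - P = S_0 * exp(-qT) - K * exp(-rT).
S_0 * exp(-qT) = 8.6200 * 0.99203191 = 8.55131511
K * exp(-rT) = 8.8500 * 0.98807171 = 8.74443466
C = P + S*exp(-qT) - K*exp(-rT)
C = 0.8311 + 8.55131511 - 8.74443466 = 0.6380


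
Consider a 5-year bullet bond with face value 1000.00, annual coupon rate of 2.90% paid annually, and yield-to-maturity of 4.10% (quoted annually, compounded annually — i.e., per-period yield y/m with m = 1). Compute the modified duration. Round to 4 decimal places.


Answer: Modified duration = 4.5313

Derivation:
Coupon per period c = face * coupon_rate / m = 29.000000
Periods per year m = 1; per-period yield y/m = 0.041000
Number of cashflows N = 5
Cashflows (t years, CF_t, discount factor 1/(1+y/m)^(m*t), PV):
  t = 1.0000: CF_t = 29.000000, DF = 0.960615, PV = 27.857829
  t = 2.0000: CF_t = 29.000000, DF = 0.922781, PV = 26.760643
  t = 3.0000: CF_t = 29.000000, DF = 0.886437, PV = 25.706669
  t = 4.0000: CF_t = 29.000000, DF = 0.851524, PV = 24.694207
  t = 5.0000: CF_t = 1029.000000, DF = 0.817987, PV = 841.708528
Price P = sum_t PV_t = 946.727875
First compute Macaulay numerator sum_t t * PV_t:
  t * PV_t at t = 1.0000: 27.857829
  t * PV_t at t = 2.0000: 53.521285
  t * PV_t at t = 3.0000: 77.120008
  t * PV_t at t = 4.0000: 98.776827
  t * PV_t at t = 5.0000: 4208.542638
Macaulay duration D = 4465.818587 / 946.727875 = 4.717109
Modified duration = D / (1 + y/m) = 4.717109 / (1 + 0.041000) = 4.531325


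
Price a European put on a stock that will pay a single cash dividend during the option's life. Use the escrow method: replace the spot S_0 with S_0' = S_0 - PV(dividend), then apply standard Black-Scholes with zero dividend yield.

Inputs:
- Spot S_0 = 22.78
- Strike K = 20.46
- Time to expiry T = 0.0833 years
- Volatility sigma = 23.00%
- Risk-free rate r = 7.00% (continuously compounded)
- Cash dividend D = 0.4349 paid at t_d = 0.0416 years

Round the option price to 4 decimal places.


PV(D) = D * exp(-r * t_d) = 0.4349 * 0.99709224 = 0.43363541
S_0' = S_0 - PV(D) = 22.7800 - 0.43363541 = 22.34636459
d1 = (ln(S_0'/K) + (r + sigma^2/2)*T) / (sigma*sqrt(T)) = 1.44958231
d2 = d1 - sigma*sqrt(T) = 1.38320031
exp(-rT) = 0.99418597
N(-d1) = 0.07358752; N(-d2) = 0.08330173
P = K * exp(-rT) * N(-d2) - S_0' * N(-d1) = 20.4600 * 0.99418597 * 0.08330173 - 22.34636459 * 0.07358752 = 0.0500

Answer: Price = 0.0500


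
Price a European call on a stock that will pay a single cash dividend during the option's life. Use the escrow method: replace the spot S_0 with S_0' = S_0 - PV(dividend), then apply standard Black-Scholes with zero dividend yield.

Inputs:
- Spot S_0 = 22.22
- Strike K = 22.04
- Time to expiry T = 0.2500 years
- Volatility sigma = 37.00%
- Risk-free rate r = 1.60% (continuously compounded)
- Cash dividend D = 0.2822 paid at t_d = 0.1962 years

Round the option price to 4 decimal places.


PV(D) = D * exp(-r * t_d) = 0.2822 * 0.99686572 = 0.28131551
S_0' = S_0 - PV(D) = 22.2200 - 0.28131551 = 21.93868449
d1 = (ln(S_0'/K) + (r + sigma^2/2)*T) / (sigma*sqrt(T)) = 0.08921627
d2 = d1 - sigma*sqrt(T) = -0.09578373
exp(-rT) = 0.99600799
N(d1) = 0.53554498; N(d2) = 0.46184617
C = S_0' * N(d1) - K * exp(-rT) * N(d2) = 21.93868449 * 0.53554498 - 22.0400 * 0.99600799 * 0.46184617 = 1.6107

Answer: Price = 1.6107


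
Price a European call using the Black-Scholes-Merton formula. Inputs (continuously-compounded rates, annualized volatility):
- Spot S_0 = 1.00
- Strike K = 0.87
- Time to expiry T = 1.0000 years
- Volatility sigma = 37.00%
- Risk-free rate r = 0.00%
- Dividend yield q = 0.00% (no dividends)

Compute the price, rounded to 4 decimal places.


Answer: Price = 0.2117

Derivation:
d1 = (ln(S/K) + (r - q + 0.5*sigma^2) * T) / (sigma * sqrt(T)) = 0.56138397
d2 = d1 - sigma * sqrt(T) = 0.19138397
exp(-rT) = 1.00000000; exp(-qT) = 1.00000000
C = S_0 * exp(-qT) * N(d1) - K * exp(-rT) * N(d2)
N(d1) = 0.71273209; N(d2) = 0.57588761
C = 1.0000 * 1.00000000 * 0.71273209 - 0.8700 * 1.00000000 * 0.57588761 = 0.2117


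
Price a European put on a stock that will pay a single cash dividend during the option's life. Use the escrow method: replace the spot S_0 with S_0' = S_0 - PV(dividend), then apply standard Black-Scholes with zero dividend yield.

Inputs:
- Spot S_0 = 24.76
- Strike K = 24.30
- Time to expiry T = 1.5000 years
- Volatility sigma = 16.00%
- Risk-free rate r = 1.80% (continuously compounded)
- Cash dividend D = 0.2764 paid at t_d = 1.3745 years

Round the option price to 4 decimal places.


PV(D) = D * exp(-r * t_d) = 0.2764 * 0.97556255 = 0.26964549
S_0' = S_0 - PV(D) = 24.7600 - 0.26964549 = 24.49035451
d1 = (ln(S_0'/K) + (r + sigma^2/2)*T) / (sigma*sqrt(T)) = 0.27558289
d2 = d1 - sigma*sqrt(T) = 0.07962371
exp(-rT) = 0.97336124
N(-d1) = 0.39143423; N(-d2) = 0.46826827
P = K * exp(-rT) * N(-d2) - S_0' * N(-d1) = 24.3000 * 0.97336124 * 0.46826827 - 24.49035451 * 0.39143423 = 1.4894

Answer: Price = 1.4894


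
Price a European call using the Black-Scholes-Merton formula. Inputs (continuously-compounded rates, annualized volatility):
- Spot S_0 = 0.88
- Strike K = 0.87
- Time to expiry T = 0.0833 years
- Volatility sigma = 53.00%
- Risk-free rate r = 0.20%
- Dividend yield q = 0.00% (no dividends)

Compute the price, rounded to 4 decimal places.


Answer: Price = 0.0586

Derivation:
d1 = (ln(S/K) + (r - q + 0.5*sigma^2) * T) / (sigma * sqrt(T)) = 0.15228610
d2 = d1 - sigma * sqrt(T) = -0.00068112
exp(-rT) = 0.99983341; exp(-qT) = 1.00000000
C = S_0 * exp(-qT) * N(d1) - K * exp(-rT) * N(d2)
N(d1) = 0.56051936; N(d2) = 0.49972827
C = 0.8800 * 1.00000000 * 0.56051936 - 0.8700 * 0.99983341 * 0.49972827 = 0.0586


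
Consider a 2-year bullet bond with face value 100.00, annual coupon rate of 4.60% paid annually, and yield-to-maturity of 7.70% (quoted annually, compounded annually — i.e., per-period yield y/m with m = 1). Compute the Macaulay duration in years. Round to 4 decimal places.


Coupon per period c = face * coupon_rate / m = 4.600000
Periods per year m = 1; per-period yield y/m = 0.077000
Number of cashflows N = 2
Cashflows (t years, CF_t, discount factor 1/(1+y/m)^(m*t), PV):
  t = 1.0000: CF_t = 4.600000, DF = 0.928505, PV = 4.271123
  t = 2.0000: CF_t = 104.600000, DF = 0.862122, PV = 90.177933
Price P = sum_t PV_t = 94.449057
Macaulay numerator sum_t t * PV_t:
  t * PV_t at t = 1.0000: 4.271123
  t * PV_t at t = 2.0000: 180.355867
Macaulay duration D = (sum_t t * PV_t) / P = 184.626990 / 94.449057 = 1.954779

Answer: Macaulay duration = 1.9548 years


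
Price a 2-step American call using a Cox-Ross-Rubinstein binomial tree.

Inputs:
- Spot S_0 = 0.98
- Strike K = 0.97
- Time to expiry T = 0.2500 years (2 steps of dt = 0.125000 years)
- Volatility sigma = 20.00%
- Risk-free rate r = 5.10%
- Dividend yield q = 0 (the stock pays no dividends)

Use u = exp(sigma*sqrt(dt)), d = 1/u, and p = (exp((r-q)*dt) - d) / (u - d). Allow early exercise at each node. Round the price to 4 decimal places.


dt = T/N = 0.125000
u = exp(sigma*sqrt(dt)) = 1.073271; d = 1/u = 0.931731
p = (exp((r-q)*dt) - d) / (u - d) = 0.527514
Discount per step: exp(-r*dt) = 0.993645
Stock lattice S(k, i) with i counting down-moves:
  k=0: S(0,0) = 0.9800
  k=1: S(1,0) = 1.0518; S(1,1) = 0.9131
  k=2: S(2,0) = 1.1289; S(2,1) = 0.9800; S(2,2) = 0.8508
Terminal payoffs V(N, i) = max(S_T - K, 0):
  V(2,0) = 0.158872; V(2,1) = 0.010000; V(2,2) = 0.000000
Backward induction: V(k, i) = exp(-r*dt) * [p * V(k+1, i) + (1-p) * V(k+1, i+1)]; then take max(V_cont, immediate exercise) for American.
  V(1,0) = exp(-r*dt) * [p*0.158872 + (1-p)*0.010000] = 0.087969; exercise = 0.081805; V(1,0) = max -> 0.087969
  V(1,1) = exp(-r*dt) * [p*0.010000 + (1-p)*0.000000] = 0.005242; exercise = 0.000000; V(1,1) = max -> 0.005242
  V(0,0) = exp(-r*dt) * [p*0.087969 + (1-p)*0.005242] = 0.048571; exercise = 0.010000; V(0,0) = max -> 0.048571

Answer: Price = V(0,0) = 0.0486
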